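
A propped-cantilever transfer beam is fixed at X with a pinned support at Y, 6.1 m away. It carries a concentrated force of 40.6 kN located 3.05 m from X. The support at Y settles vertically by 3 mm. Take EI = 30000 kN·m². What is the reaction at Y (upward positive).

Release the roller at Y. Primary structure: cantilever fixed at X.
Free-end deflection of the primary structure under the applied loading (downward +):
  point load 40.6 at a = 3.05: Pa²(3L − a)/(6EI) = 959.9/EI
Tip deflection under a unit load at Y: L³/(3EI) = 75.66/EI.
With EI = 30000 kN·m²: δ_0 = 0.031998 m and δ_{YY} = 0.002522 m/kN.
Compatibility — the beam at Y must follow the support down by 0.003 m: δ_0 − R_Y·δ_{YY} = 0.003, so R_Y = (0.031998 − 0.003)/0.002522 = 11.5 kN.

R_Y = 11.5 kN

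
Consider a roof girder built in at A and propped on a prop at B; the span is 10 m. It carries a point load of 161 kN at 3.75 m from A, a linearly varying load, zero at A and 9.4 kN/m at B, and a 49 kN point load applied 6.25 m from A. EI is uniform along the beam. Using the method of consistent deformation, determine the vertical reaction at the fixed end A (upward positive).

R_A = 178.7 kN

Remove the prop at B; the released (primary) structure is a cantilever built in at A.
Free-end deflection of the primary structure under the applied loading (downward +):
  point load 161 at a = 3.75: Pa²(3L − a)/(6EI) = 9905/EI
  triangular load, peak 9.4 at the free end: 11w₀L⁴/(120EI) = 8617/EI
  point load 49 at a = 6.25: Pa²(3L − a)/(6EI) = 7576/EI
  δ_0 = 26098/EI
Tip deflection under a unit load at B: L³/(3EI) = 333.3/EI.
Compatibility at B: δ_0 − R_B·δ_{BB} = 0, so R_B = 26098/333.3 = 78.3 kN.
Vertical equilibrium: R_A = ΣP − R_B = 257 − 78.3 = 178.7 kN.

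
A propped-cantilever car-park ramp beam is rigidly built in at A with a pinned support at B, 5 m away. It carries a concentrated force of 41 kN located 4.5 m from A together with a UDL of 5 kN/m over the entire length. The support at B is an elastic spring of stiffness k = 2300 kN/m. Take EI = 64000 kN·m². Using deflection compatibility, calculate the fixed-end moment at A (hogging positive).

M_A = 114.4 kN·m

Take the reaction at B as the redundant and release it; the primary structure is a cantilever fixed at A.
Deflection at B on the released cantilever, summing each load's contribution:
  point load 41 at a = 4.5: Pa²(3L − a)/(6EI) = 1453/EI
  UDL 5: wL⁴/(8EI) = 390.6/EI
  δ_0 = 1844/EI
Tip deflection under a unit load at B: L³/(3EI) = 41.67/EI.
With EI = 64000 kN·m²: δ_0 = 0.028806 m and δ_{BB} = 0.000651 m/kN.
Compatibility — the spring shortens by R_B/k under the reaction it provides: δ_0 − R_B·δ_{BB} = R_B/k. With 1/k = 0.000435 m/kN, R_B = δ_0 / (δ_{BB} + 1/k) = 0.028806 / (0.000651 + 0.000435) = 26.53 kN.
Moment equilibrium about A: M_A = Σ(load moments about A) − R_B·L = 247 − 26.53×5 = 114.4 kN·m.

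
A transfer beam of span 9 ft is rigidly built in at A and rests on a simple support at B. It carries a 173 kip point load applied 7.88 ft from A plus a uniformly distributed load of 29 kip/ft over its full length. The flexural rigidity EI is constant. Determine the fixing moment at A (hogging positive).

M_A = 389 kip·ft

Choose R_B as the redundant. The primary structure is the cantilever fixed at A.
Free-end deflection of the primary structure under the applied loading (downward +):
  point load 173 at a = 7.88: Pa²(3L − a)/(6EI) = 34232/EI
  UDL 29: wL⁴/(8EI) = 23784/EI
  δ_0 = 58016/EI
Flexibility coefficient — unit upward force at B: δ_{BB} = L³/(3EI) = 243/EI.
Compatibility at B: δ_0 − R_B·δ_{BB} = 0, so R_B = 58016/243 = 238.7 kip.
Moment equilibrium about A: M_A = Σ(load moments about A) − R_B·L = 2538 − 238.7×9 = 389 kip·ft.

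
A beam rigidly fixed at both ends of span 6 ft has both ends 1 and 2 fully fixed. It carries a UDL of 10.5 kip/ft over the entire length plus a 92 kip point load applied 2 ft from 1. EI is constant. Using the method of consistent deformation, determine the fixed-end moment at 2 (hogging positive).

Release both end moments; the primary structure is a simply-supported span 12 with redundants M_1 and M_2.
End rotations of the released simple span under the applied load (×1/EI):
  at 1: UDL 10.5: wL³/(24EI) = 94.5/EI
  at 2: UDL 10.5: wL³/(24EI) = 94.5/EI
  at 1: point load 92 at a = 2: Pab(L + b)/(6LEI) = 204.4/EI
  at 2: point load 92 at a = 2: Pab(L + a)/(6LEI) = 163.6/EI
  θ_10 = 298.9/EI,  θ_20 = 258.1/EI
Flexibility coefficients: a unit moment at one end gives L/(3EI) there and L/(6EI) at the far end, so f₁₁ = f₂₂ = 2/EI and f₁₂ = f₂₁ = 1/EI.
Compatibility — zero rotation at each built-in end:
  2 M_1 + 1 M_2 = 298.9
  1 M_1 + 2 M_2 = 258.1
Solving the pair gives M_1 = 113.3 kip·ft and M_2 = 72.39 kip·ft (hogging).

M_2 = 72.39 kip·ft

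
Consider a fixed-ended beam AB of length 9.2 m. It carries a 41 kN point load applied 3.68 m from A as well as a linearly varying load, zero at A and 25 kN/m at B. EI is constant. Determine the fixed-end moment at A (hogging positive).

M_A = 124.9 kN·m

Release both end moments; the primary structure is a simply-supported span AB with redundants M_A and M_B.
On the primary (simply-supported) span, the end slopes from the loading are:
  at A: point load 41 at a = 3.68: Pab(L + b)/(6LEI) = 222.1/EI
  at B: point load 41 at a = 3.68: Pab(L + a)/(6LEI) = 194.3/EI
  at A: triangular load, peak 25: 7w₀L³/(360EI) = 378.5/EI
  at B: triangular load, peak 25: w₀L³/(45EI) = 432.6/EI
  θ_A0 = 600.6/EI,  θ_B0 = 626.9/EI
Flexibility coefficients: a unit moment at one end gives L/(3EI) there and L/(6EI) at the far end, so f₁₁ = f₂₂ = 3.067/EI and f₁₂ = f₂₁ = 1.533/EI.
Compatibility — zero rotation at each built-in end:
  3.067 M_A + 1.533 M_B = 600.6
  1.533 M_A + 3.067 M_B = 626.9
Solving the pair gives M_A = 124.9 kN·m and M_B = 142 kN·m (hogging).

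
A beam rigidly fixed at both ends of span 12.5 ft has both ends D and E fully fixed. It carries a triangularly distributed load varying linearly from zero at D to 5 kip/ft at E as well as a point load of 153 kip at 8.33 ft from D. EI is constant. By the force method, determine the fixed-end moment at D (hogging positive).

Take the two fixed-end moments M_D, M_E as redundants; the released structure is the simple span DE.
On the primary (simply-supported) span, the end slopes from the loading are:
  at D: triangular load, peak 5: 7w₀L³/(360EI) = 189.9/EI
  at E: triangular load, peak 5: w₀L³/(45EI) = 217/EI
  at D: point load 153 at a = 8.33: Pab(L + b)/(6LEI) = 1181/EI
  at E: point load 153 at a = 8.33: Pab(L + a)/(6LEI) = 1476/EI
  θ_D0 = 1371/EI,  θ_E0 = 1693/EI
Flexibility coefficients: a unit moment at one end gives L/(3EI) there and L/(6EI) at the far end, so f₁₁ = f₂₂ = 4.167/EI and f₁₂ = f₂₁ = 2.083/EI.
Compatibility — zero rotation at each built-in end:
  4.167 M_D + 2.083 M_E = 1371
  2.083 M_D + 4.167 M_E = 1693
Solving the pair gives M_D = 167.9 kip·ft and M_E = 322.4 kip·ft (hogging).

M_D = 167.9 kip·ft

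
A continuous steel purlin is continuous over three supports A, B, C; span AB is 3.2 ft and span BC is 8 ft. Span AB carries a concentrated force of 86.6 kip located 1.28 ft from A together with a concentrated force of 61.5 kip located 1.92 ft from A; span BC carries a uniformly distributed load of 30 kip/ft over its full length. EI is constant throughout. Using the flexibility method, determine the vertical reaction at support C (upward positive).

R_C = 95.56 kip

Take M_B as the redundant. Released structure: two simple spans AB and BC with a hinge at B.
Rotations at B on the released spans (each span's end-slope, ×1/EI):
  span AB: point load 86.6 at a = 1.28: Pab(L + a)/(6LEI) = 49.66/EI
  span AB: point load 61.5 at a = 1.92: Pab(L + a)/(6LEI) = 40.3/EI
  span BC: UDL 30: wL³/(24EI) = 640/EI
  relative rotation θ_0 = (89.96 + 640)/EI = 730/EI
A unit hogging moment at B produces rotation L₁/(3EI) + L₂/(3EI) = 3.733/EI.
Compatibility: M_B·(L₁+L₂)/(3EI) = θ_0, giving M_B = 195.5 kip·ft (hogging).
Span BC, ΣM about C: R_B^{BC}·8 = 960 + 195.5, so R_B^{BC} = 144.4 kip and R_C = 240 − 144.4 = 95.56 kip.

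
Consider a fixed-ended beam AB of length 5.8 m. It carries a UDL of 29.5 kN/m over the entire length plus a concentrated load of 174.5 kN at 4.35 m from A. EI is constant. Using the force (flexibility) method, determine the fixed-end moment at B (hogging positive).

M_B = 225 kN·m

Take the two fixed-end moments M_A, M_B as redundants; the released structure is the simple span AB.
Simple-span end rotations at A and B under the given loads:
  at A: UDL 29.5: wL³/(24EI) = 239.8/EI
  at B: UDL 29.5: wL³/(24EI) = 239.8/EI
  at A: point load 174.5 at a = 4.35: Pab(L + b)/(6LEI) = 229.3/EI
  at B: point load 174.5 at a = 4.35: Pab(L + a)/(6LEI) = 321/EI
  θ_A0 = 469.1/EI,  θ_B0 = 560.9/EI
Flexibility coefficients: a unit moment at one end gives L/(3EI) there and L/(6EI) at the far end, so f₁₁ = f₂₂ = 1.933/EI and f₁₂ = f₂₁ = 0.9667/EI.
Compatibility — zero rotation at each built-in end:
  1.933 M_A + 0.9667 M_B = 469.1
  0.9667 M_A + 1.933 M_B = 560.9
Solving the pair gives M_A = 130.1 kN·m and M_B = 225 kN·m (hogging).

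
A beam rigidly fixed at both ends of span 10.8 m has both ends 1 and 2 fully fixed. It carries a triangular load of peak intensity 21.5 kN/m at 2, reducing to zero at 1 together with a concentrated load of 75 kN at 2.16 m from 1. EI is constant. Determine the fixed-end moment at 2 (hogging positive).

Take the two fixed-end moments M_1, M_2 as redundants; the released structure is the simple span 12.
Simple-span end rotations at 1 and 2 under the given loads:
  at 1: triangular load, peak 21.5: 7w₀L³/(360EI) = 526.6/EI
  at 2: triangular load, peak 21.5: w₀L³/(45EI) = 601.9/EI
  at 1: point load 75 at a = 2.16: Pab(L + b)/(6LEI) = 419.9/EI
  at 2: point load 75 at a = 2.16: Pab(L + a)/(6LEI) = 279.9/EI
  θ_10 = 946.5/EI,  θ_20 = 881.8/EI
Flexibility coefficients: a unit moment at one end gives L/(3EI) there and L/(6EI) at the far end, so f₁₁ = f₂₂ = 3.6/EI and f₁₂ = f₂₁ = 1.8/EI.
Compatibility — zero rotation at each built-in end:
  3.6 M_1 + 1.8 M_2 = 946.5
  1.8 M_1 + 3.6 M_2 = 881.8
Solving the pair gives M_1 = 187.3 kN·m and M_2 = 151.3 kN·m (hogging).

M_2 = 151.3 kN·m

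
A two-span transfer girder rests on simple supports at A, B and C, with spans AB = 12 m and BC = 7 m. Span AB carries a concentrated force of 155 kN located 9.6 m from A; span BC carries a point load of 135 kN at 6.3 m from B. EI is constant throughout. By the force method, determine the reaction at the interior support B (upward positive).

Release continuity at B by inserting a hinge; the redundant is the internal moment M_B. The primary structure is two simply-supported spans AB and BC.
Discontinuity in slope at B on the released structure — sum the simple-span end rotations:
  span AB: point load 155 at a = 9.6: Pab(L + a)/(6LEI) = 1071/EI
  span BC: point load 135 at a = 6.3: Pab(L + b)/(6LEI) = 109.1/EI
  relative rotation θ_0 = (1071 + 109.1)/EI = 1181/EI
A unit hogging moment at B produces rotation L₁/(3EI) + L₂/(3EI) = 6.333/EI.
Compatibility: M_B·(L₁+L₂)/(3EI) = θ_0, giving M_B = 186.4 kN·m (hogging).
Span AB, ΣM about A with M_B applied at B: R_B^{AB}·12 = 1488 + 186.4, so R_B^{AB} = 139.5 kN and R_A = 155 − 139.5 = 15.47 kN.
Span BC, ΣM about C: R_B^{BC}·7 = 94.5 + 186.4, so R_B^{BC} = 40.13 kN and R_C = 135 − 40.13 = 94.87 kN.
R_B = 139.5 + 40.13 = 179.7 kN.

R_B = 179.7 kN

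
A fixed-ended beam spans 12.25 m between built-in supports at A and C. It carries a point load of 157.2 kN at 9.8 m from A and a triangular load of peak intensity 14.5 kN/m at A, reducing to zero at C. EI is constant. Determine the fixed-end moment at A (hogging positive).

M_A = 170.4 kN·m

Release both end moments; the primary structure is a simply-supported span AC with redundants M_A and M_C.
On the primary (simply-supported) span, the end slopes from the loading are:
  at A: point load 157.2 at a = 9.8: Pab(L + b)/(6LEI) = 754.9/EI
  at C: point load 157.2 at a = 9.8: Pab(L + a)/(6LEI) = 1132/EI
  at A: triangular load, peak 14.5: w₀L³/(45EI) = 592.3/EI
  at C: triangular load, peak 14.5: 7w₀L³/(360EI) = 518.3/EI
  θ_A0 = 1347/EI,  θ_C0 = 1651/EI
Flexibility coefficients: a unit moment at one end gives L/(3EI) there and L/(6EI) at the far end, so f₁₁ = f₂₂ = 4.083/EI and f₁₂ = f₂₁ = 2.042/EI.
Compatibility — zero rotation at each built-in end:
  4.083 M_A + 2.042 M_C = 1347
  2.042 M_A + 4.083 M_C = 1651
Solving the pair gives M_A = 170.4 kN·m and M_C = 319 kN·m (hogging).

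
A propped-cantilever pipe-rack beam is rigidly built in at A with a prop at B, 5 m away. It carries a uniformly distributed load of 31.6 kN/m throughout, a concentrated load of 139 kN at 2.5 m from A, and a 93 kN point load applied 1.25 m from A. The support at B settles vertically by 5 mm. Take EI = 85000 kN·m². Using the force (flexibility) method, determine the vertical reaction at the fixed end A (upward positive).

Choose R_B as the redundant. The primary structure is the cantilever fixed at A.
Deflection at B on the released cantilever, summing each load's contribution:
  UDL 31.6: wL⁴/(8EI) = 2469/EI
  point load 139 at a = 2.5: Pa²(3L − a)/(6EI) = 1810/EI
  point load 93 at a = 1.25: Pa²(3L − a)/(6EI) = 333/EI
  δ_0 = 4612/EI
Flexibility coefficient — unit upward force at B: δ_{BB} = L³/(3EI) = 41.67/EI.
With EI = 85000 kN·m²: δ_0 = 0.054255 m and δ_{BB} = 0.00049 m/kN.
Compatibility — the beam at B must follow the support down by 0.005 m: δ_0 − R_B·δ_{BB} = 0.005, so R_B = (0.054255 − 0.005)/0.00049 = 100.5 kN.
Vertical equilibrium: R_A = ΣP − R_B = 390 − 100.5 = 289.5 kN.

R_A = 289.5 kN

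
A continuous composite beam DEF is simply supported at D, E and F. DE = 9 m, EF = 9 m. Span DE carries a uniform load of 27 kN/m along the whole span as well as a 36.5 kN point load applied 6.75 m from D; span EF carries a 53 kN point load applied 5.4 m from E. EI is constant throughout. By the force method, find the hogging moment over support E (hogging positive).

M_E = 203.7 kN·m

Insert a hinge at E; M_E is the redundant, and each span becomes simply supported.
End slopes at the hinge E, treating each span as simply supported:
  span DE: UDL 27: wL³/(24EI) = 820.1/EI
  span DE: point load 36.5 at a = 6.75: Pab(L + a)/(6LEI) = 161.7/EI
  span EF: point load 53 at a = 5.4: Pab(L + b)/(6LEI) = 240.4/EI
  relative rotation θ_0 = (981.8 + 240.4)/EI = 1222/EI
A unit hogging moment at E produces rotation L₁/(3EI) + L₂/(3EI) = 6/EI.
Compatibility: M_E·(L₁+L₂)/(3EI) = θ_0, giving M_E = 203.7 kN·m (hogging).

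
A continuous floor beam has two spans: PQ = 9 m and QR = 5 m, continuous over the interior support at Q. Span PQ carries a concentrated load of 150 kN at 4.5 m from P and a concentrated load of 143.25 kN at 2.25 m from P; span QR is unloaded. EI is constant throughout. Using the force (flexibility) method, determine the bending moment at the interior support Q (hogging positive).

Release continuity at Q by inserting a hinge; the redundant is the internal moment M_Q. The primary structure is two simply-supported spans PQ and QR.
End slopes at the hinge Q, treating each span as simply supported:
  span PQ: point load 150 at a = 4.5: Pab(L + a)/(6LEI) = 759.4/EI
  span PQ: point load 143.25 at a = 2.25: Pab(L + a)/(6LEI) = 453.3/EI
  relative rotation θ_0 = (1213 + 0)/EI = 1213/EI
A unit hogging moment at Q produces rotation L₁/(3EI) + L₂/(3EI) = 4.667/EI.
Slope continuity at Q: θ_0 = M_Q·4.667/EI, so M_Q = 1213/4.667 = 259.8 kN·m (hogging).

M_Q = 259.8 kN·m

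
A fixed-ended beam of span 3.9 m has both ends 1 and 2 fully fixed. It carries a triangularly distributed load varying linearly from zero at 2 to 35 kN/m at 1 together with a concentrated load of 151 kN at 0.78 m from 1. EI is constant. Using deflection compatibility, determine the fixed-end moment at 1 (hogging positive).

Release both end moments; the primary structure is a simply-supported span 12 with redundants M_1 and M_2.
On the primary (simply-supported) span, the end slopes from the loading are:
  at 1: triangular load, peak 35: w₀L³/(45EI) = 46.14/EI
  at 2: triangular load, peak 35: 7w₀L³/(360EI) = 40.37/EI
  at 1: point load 151 at a = 0.78: Pab(L + b)/(6LEI) = 110.2/EI
  at 2: point load 151 at a = 0.78: Pab(L + a)/(6LEI) = 73.49/EI
  θ_10 = 156.4/EI,  θ_20 = 113.9/EI
Flexibility coefficients: a unit moment at one end gives L/(3EI) there and L/(6EI) at the far end, so f₁₁ = f₂₂ = 1.3/EI and f₁₂ = f₂₁ = 0.65/EI.
Compatibility — zero rotation at each built-in end:
  1.3 M_1 + 0.65 M_2 = 156.4
  0.65 M_1 + 1.3 M_2 = 113.9
Solving the pair gives M_1 = 102 kN·m and M_2 = 36.59 kN·m (hogging).

M_1 = 102 kN·m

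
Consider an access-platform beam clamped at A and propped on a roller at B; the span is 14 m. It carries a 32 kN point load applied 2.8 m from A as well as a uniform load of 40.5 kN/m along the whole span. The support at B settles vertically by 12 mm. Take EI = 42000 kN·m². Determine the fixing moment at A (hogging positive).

Choose R_B as the redundant. The primary structure is the cantilever fixed at A.
Primary-structure tip deflection at B by superposition:
  point load 32 at a = 2.8: Pa²(3L − a)/(6EI) = 1639/EI
  UDL 40.5: wL⁴/(8EI) = 194481/EI
  δ_0 = 196120/EI
Flexibility coefficient — unit upward force at B: δ_{BB} = L³/(3EI) = 914.7/EI.
With EI = 42000 kN·m²: δ_0 = 4.6695 m and δ_{BB} = 0.021778 m/kN.
Compatibility — the beam at B must follow the support down by 0.012 m: δ_0 − R_B·δ_{BB} = 0.012, so R_B = (4.6695 − 0.012)/0.021778 = 213.9 kN.
Moment equilibrium about A: M_A = Σ(load moments about A) − R_B·L = 4059 − 213.9×14 = 1064 kN·m.

M_A = 1064 kN·m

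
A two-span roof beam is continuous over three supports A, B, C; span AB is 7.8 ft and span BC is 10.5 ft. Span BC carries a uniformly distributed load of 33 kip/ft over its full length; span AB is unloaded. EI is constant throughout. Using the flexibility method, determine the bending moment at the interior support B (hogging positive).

Release continuity at B by inserting a hinge; the redundant is the internal moment M_B. The primary structure is two simply-supported spans AB and BC.
End slopes at the hinge B, treating each span as simply supported:
  span BC: UDL 33: wL³/(24EI) = 1592/EI
  relative rotation θ_0 = (0 + 1592)/EI = 1592/EI
A unit hogging moment at B produces rotation L₁/(3EI) + L₂/(3EI) = 6.1/EI.
Slope continuity at B: θ_0 = M_B·6.1/EI, so M_B = 1592/6.1 = 260.9 kip·ft (hogging).

M_B = 260.9 kip·ft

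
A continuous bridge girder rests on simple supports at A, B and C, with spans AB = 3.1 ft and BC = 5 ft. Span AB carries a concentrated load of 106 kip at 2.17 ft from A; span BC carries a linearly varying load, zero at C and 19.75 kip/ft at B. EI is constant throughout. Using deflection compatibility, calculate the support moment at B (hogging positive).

Insert a hinge at B; M_B is the redundant, and each span becomes simply supported.
End slopes at the hinge B, treating each span as simply supported:
  span AB: point load 106 at a = 2.17: Pab(L + a)/(6LEI) = 60.61/EI
  span BC: triangular load, peak 19.75: w₀L³/(45EI) = 54.86/EI
  relative rotation θ_0 = (60.61 + 54.86)/EI = 115.5/EI
A unit hogging moment at B produces rotation L₁/(3EI) + L₂/(3EI) = 2.7/EI.
Compatibility: M_B·(L₁+L₂)/(3EI) = θ_0, giving M_B = 42.77 kip·ft (hogging).

M_B = 42.77 kip·ft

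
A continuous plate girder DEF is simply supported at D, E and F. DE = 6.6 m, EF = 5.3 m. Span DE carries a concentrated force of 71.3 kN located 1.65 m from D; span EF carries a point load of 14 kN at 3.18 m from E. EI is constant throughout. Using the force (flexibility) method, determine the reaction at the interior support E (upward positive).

Release continuity at E by inserting a hinge; the redundant is the internal moment M_E. The primary structure is two simply-supported spans DE and EF.
Discontinuity in slope at E on the released structure — sum the simple-span end rotations:
  span DE: point load 71.3 at a = 1.65: Pab(L + a)/(6LEI) = 121.3/EI
  span EF: point load 14 at a = 3.18: Pab(L + b)/(6LEI) = 22.02/EI
  relative rotation θ_0 = (121.3 + 22.02)/EI = 143.3/EI
A unit hogging moment at E produces rotation L₁/(3EI) + L₂/(3EI) = 3.967/EI.
Compatibility: M_E·(L₁+L₂)/(3EI) = θ_0, giving M_E = 36.14 kN·m (hogging).
Span DE, ΣM about D with M_E applied at E: R_E^{DE}·6.6 = 117.6 + 36.14, so R_E^{DE} = 23.3 kN and R_D = 71.3 − 23.3 = 48 kN.
Span EF, ΣM about F: R_E^{EF}·5.3 = 29.68 + 36.14, so R_E^{EF} = 12.42 kN and R_F = 14 − 12.42 = 1.582 kN.
R_E = 23.3 + 12.42 = 35.72 kN.

R_E = 35.72 kN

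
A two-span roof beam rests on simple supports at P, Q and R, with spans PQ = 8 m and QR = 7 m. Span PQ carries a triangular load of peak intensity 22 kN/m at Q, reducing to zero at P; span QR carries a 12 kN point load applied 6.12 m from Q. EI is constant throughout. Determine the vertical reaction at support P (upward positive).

Release continuity at Q by inserting a hinge; the redundant is the internal moment M_Q. The primary structure is two simply-supported spans PQ and QR.
Rotations at Q on the released spans (each span's end-slope, ×1/EI):
  span PQ: triangular load, peak 22: w₀L³/(45EI) = 250.3/EI
  span QR: point load 12 at a = 6.12: Pab(L + b)/(6LEI) = 12.13/EI
  relative rotation θ_0 = (250.3 + 12.13)/EI = 262.4/EI
A unit hogging moment at Q produces rotation L₁/(3EI) + L₂/(3EI) = 5/EI.
Compatibility: M_Q·(L₁+L₂)/(3EI) = θ_0, giving M_Q = 52.49 kN·m (hogging).
Span PQ, ΣM about P with M_Q applied at Q: R_Q^{PQ}·8 = 469.3 + 52.49, so R_Q^{PQ} = 65.23 kN and R_P = 88 − 65.23 = 22.77 kN.

R_P = 22.77 kN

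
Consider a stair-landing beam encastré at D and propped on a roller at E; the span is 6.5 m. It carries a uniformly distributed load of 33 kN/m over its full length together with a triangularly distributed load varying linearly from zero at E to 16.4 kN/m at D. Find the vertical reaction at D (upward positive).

Remove the prop at E; the released (primary) structure is a cantilever built in at D.
Primary-structure tip deflection at E by superposition:
  UDL 33: wL⁴/(8EI) = 7363/EI
  triangular load, peak 16.4 at the fixed end: w₀L⁴/(30EI) = 975.8/EI
  δ_0 = 8339/EI
Flexibility coefficient — unit upward force at E: δ_{EE} = L³/(3EI) = 91.54/EI.
The prop prevents deflection at E: R_E = δ_0/δ_{EE} = 8339/91.54 = 91.1 kN.
Vertical equilibrium: R_D = ΣP − R_E = 267.8 − 91.1 = 176.7 kN.

R_D = 176.7 kN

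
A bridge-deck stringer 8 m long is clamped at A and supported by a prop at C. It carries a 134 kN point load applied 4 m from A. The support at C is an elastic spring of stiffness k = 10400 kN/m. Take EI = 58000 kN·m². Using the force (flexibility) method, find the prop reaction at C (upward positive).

R_C = 40.55 kN

Take the reaction at C as the redundant and release it; the primary structure is a cantilever fixed at A.
Deflection at C on the released cantilever, summing each load's contribution:
  point load 134 at a = 4: Pa²(3L − a)/(6EI) = 7147/EI
Flexibility coefficient — unit upward force at C: δ_{CC} = L³/(3EI) = 170.7/EI.
With EI = 58000 kN·m²: δ_0 = 0.12322 m and δ_{CC} = 0.002943 m/kN.
Compatibility — the spring shortens by R_C/k under the reaction it provides: δ_0 − R_C·δ_{CC} = R_C/k. With 1/k = 0.000096 m/kN, R_C = δ_0 / (δ_{CC} + 1/k) = 0.12322 / (0.002943 + 0.000096) = 40.55 kN.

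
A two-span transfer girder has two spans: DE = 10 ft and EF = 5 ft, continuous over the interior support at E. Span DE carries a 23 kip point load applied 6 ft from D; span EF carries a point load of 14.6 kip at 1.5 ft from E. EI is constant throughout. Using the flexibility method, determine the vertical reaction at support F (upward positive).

Release continuity at E by inserting a hinge; the redundant is the internal moment M_E. The primary structure is two simply-supported spans DE and EF.
Discontinuity in slope at E on the released structure — sum the simple-span end rotations:
  span DE: point load 23 at a = 6: Pab(L + a)/(6LEI) = 147.2/EI
  span EF: point load 14.6 at a = 1.5: Pab(L + b)/(6LEI) = 21.72/EI
  relative rotation θ_0 = (147.2 + 21.72)/EI = 168.9/EI
A unit hogging moment at E produces rotation L₁/(3EI) + L₂/(3EI) = 5/EI.
Slope continuity at E: θ_0 = M_E·5/EI, so M_E = 168.9/5 = 33.78 kip·ft (hogging).
Span EF, ΣM about F: R_E^{EF}·5 = 51.1 + 33.78, so R_E^{EF} = 16.98 kip and R_F = 14.6 − 16.98 = -2.377 kip.

R_F = -2.377 kip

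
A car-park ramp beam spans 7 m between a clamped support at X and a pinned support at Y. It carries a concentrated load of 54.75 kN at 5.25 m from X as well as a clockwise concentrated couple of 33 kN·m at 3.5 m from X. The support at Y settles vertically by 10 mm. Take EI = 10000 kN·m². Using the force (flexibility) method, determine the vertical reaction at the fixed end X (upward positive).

Choose R_Y as the redundant. The primary structure is the cantilever fixed at X.
Primary-structure tip deflection at Y by superposition:
  point load 54.75 at a = 5.25: Pa²(3L − a)/(6EI) = 3961/EI
  clockwise couple 33 at a = 3.5: M₀a(2L − a)/(2EI) = 606.4/EI
  δ_0 = 4568/EI
Tip deflection under a unit load at Y: L³/(3EI) = 114.3/EI.
With EI = 10000 kN·m²: δ_0 = 0.45676 m and δ_{YY} = 0.011433 m/kN.
Compatibility — the beam at Y must follow the support down by 0.01 m: δ_0 − R_Y·δ_{YY} = 0.01, so R_Y = (0.45676 − 0.01)/0.011433 = 39.08 kN.
Vertical equilibrium: R_X = ΣP − R_Y = 54.75 − 39.08 = 15.67 kN.

R_X = 15.67 kN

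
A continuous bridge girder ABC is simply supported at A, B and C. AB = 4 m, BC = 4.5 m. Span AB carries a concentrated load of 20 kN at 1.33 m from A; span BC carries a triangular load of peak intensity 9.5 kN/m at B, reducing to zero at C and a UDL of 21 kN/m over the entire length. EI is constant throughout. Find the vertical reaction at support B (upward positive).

Insert a hinge at B; M_B is the redundant, and each span becomes simply supported.
Discontinuity in slope at B on the released structure — sum the simple-span end rotations:
  span AB: point load 20 at a = 1.33: Pab(L + a)/(6LEI) = 15.77/EI
  span BC: triangular load, peak 9.5: w₀L³/(45EI) = 19.24/EI
  span BC: UDL 21: wL³/(24EI) = 79.73/EI
  relative rotation θ_0 = (15.77 + 98.97)/EI = 114.7/EI
A unit hogging moment at B produces rotation L₁/(3EI) + L₂/(3EI) = 2.833/EI.
Compatibility: M_B·(L₁+L₂)/(3EI) = θ_0, giving M_B = 40.5 kN·m (hogging).
Span AB, ΣM about A with M_B applied at B: R_B^{AB}·4 = 26.6 + 40.5, so R_B^{AB} = 16.77 kN and R_A = 20 − 16.77 = 3.225 kN.
Span BC, ΣM about C: R_B^{BC}·4.5 = 276.8 + 40.5, so R_B^{BC} = 70.5 kN and R_C = 115.9 − 70.5 = 45.38 kN.
R_B = 16.77 + 70.5 = 87.27 kN.

R_B = 87.27 kN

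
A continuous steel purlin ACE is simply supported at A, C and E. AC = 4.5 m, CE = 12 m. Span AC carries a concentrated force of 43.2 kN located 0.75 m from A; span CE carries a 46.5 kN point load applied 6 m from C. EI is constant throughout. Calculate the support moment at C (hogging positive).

Release continuity at C by inserting a hinge; the redundant is the internal moment M_C. The primary structure is two simply-supported spans AC and CE.
Discontinuity in slope at C on the released structure — sum the simple-span end rotations:
  span AC: point load 43.2 at a = 0.75: Pab(L + a)/(6LEI) = 23.62/EI
  span CE: point load 46.5 at a = 6: Pab(L + b)/(6LEI) = 418.5/EI
  relative rotation θ_0 = (23.62 + 418.5)/EI = 442.1/EI
A unit hogging moment at C produces rotation L₁/(3EI) + L₂/(3EI) = 5.5/EI.
Compatibility: M_C·(L₁+L₂)/(3EI) = θ_0, giving M_C = 80.39 kN·m (hogging).

M_C = 80.39 kN·m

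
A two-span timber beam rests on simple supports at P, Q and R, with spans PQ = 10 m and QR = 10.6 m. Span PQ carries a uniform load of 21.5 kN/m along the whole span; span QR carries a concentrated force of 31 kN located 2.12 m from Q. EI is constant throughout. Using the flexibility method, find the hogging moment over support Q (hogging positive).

M_Q = 154.8 kN·m

Insert a hinge at Q; M_Q is the redundant, and each span becomes simply supported.
Discontinuity in slope at Q on the released structure — sum the simple-span end rotations:
  span PQ: UDL 21.5: wL³/(24EI) = 895.8/EI
  span QR: point load 31 at a = 2.12: Pab(L + b)/(6LEI) = 167.2/EI
  relative rotation θ_0 = (895.8 + 167.2)/EI = 1063/EI
A unit hogging moment at Q produces rotation L₁/(3EI) + L₂/(3EI) = 6.867/EI.
Compatibility: M_Q·(L₁+L₂)/(3EI) = θ_0, giving M_Q = 154.8 kN·m (hogging).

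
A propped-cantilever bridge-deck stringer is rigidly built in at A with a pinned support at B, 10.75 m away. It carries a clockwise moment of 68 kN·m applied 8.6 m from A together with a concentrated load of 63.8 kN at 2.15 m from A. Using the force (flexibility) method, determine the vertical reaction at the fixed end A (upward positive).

R_A = 51.12 kN

Take the reaction at B as the redundant and release it; the primary structure is a cantilever fixed at A.
Downward deflection at the released point B due to the loads:
  clockwise couple 68 at a = 8.6: M₀a(2L − a)/(2EI) = 3772/EI
  point load 63.8 at a = 2.15: Pa²(3L − a)/(6EI) = 1479/EI
  δ_0 = 5251/EI
Flexibility coefficient — unit upward force at B: δ_{BB} = L³/(3EI) = 414.1/EI.
The prop prevents deflection at B: R_B = δ_0/δ_{BB} = 5251/414.1 = 12.68 kN.
Vertical equilibrium: R_A = ΣP − R_B = 63.8 − 12.68 = 51.12 kN.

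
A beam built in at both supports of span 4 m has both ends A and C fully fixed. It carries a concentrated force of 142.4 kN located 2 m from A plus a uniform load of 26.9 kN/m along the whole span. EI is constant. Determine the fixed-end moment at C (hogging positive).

Take the two fixed-end moments M_A, M_C as redundants; the released structure is the simple span AC.
Simple-span end rotations at A and C under the given loads:
  at A: point load 142.4 at a = 2: Pab(L + b)/(6LEI) = 142.4/EI
  at C: point load 142.4 at a = 2: Pab(L + a)/(6LEI) = 142.4/EI
  at A: UDL 26.9: wL³/(24EI) = 71.73/EI
  at C: UDL 26.9: wL³/(24EI) = 71.73/EI
  θ_A0 = 214.1/EI,  θ_C0 = 214.1/EI
Flexibility coefficients: a unit moment at one end gives L/(3EI) there and L/(6EI) at the far end, so f₁₁ = f₂₂ = 1.333/EI and f₁₂ = f₂₁ = 0.6667/EI.
Compatibility — zero rotation at each built-in end:
  1.333 M_A + 0.6667 M_C = 214.1
  0.6667 M_A + 1.333 M_C = 214.1
Solving the pair gives M_A = 107.1 kN·m and M_C = 107.1 kN·m (hogging).

M_C = 107.1 kN·m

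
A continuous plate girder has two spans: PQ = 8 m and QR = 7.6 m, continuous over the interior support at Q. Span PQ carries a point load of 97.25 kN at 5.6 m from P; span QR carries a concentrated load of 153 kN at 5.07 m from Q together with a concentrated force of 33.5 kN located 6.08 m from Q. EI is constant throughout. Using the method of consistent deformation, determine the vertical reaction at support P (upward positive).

Release continuity at Q by inserting a hinge; the redundant is the internal moment M_Q. The primary structure is two simply-supported spans PQ and QR.
Discontinuity in slope at Q on the released structure — sum the simple-span end rotations:
  span PQ: point load 97.25 at a = 5.6: Pab(L + a)/(6LEI) = 370.3/EI
  span QR: point load 153 at a = 5.07: Pab(L + b)/(6LEI) = 436/EI
  span QR: point load 33.5 at a = 6.08: Pab(L + b)/(6LEI) = 61.92/EI
  relative rotation θ_0 = (370.3 + 497.9)/EI = 868.2/EI
A unit hogging moment at Q produces rotation L₁/(3EI) + L₂/(3EI) = 5.2/EI.
Slope continuity at Q: θ_0 = M_Q·5.2/EI, so M_Q = 868.2/5.2 = 167 kN·m (hogging).
Span PQ, ΣM about P with M_Q applied at Q: R_Q^{PQ}·8 = 544.6 + 167, so R_Q^{PQ} = 88.95 kN and R_P = 97.25 − 88.95 = 8.304 kN.

R_P = 8.304 kN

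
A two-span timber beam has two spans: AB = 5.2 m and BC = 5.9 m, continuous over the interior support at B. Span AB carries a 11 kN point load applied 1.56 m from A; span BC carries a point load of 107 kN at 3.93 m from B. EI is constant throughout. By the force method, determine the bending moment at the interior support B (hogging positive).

M_B = 53.43 kN·m

Take M_B as the redundant. Released structure: two simple spans AB and BC with a hinge at B.
Discontinuity in slope at B on the released structure — sum the simple-span end rotations:
  span AB: point load 11 at a = 1.56: Pab(L + a)/(6LEI) = 13.53/EI
  span BC: point load 107 at a = 3.93: Pab(L + b)/(6LEI) = 184.2/EI
  relative rotation θ_0 = (13.53 + 184.2)/EI = 197.7/EI
A unit hogging moment at B produces rotation L₁/(3EI) + L₂/(3EI) = 3.7/EI.
Compatibility: M_B·(L₁+L₂)/(3EI) = θ_0, giving M_B = 53.43 kN·m (hogging).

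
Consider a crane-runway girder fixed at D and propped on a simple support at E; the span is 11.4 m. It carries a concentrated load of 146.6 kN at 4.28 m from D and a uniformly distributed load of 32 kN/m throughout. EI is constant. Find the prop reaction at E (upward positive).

Release the roller at E. Primary structure: cantilever fixed at D.
Downward deflection at the released point E due to the loads:
  point load 146.6 at a = 4.28: Pa²(3L − a)/(6EI) = 13392/EI
  UDL 32: wL⁴/(8EI) = 67558/EI
  δ_0 = 80950/EI
Tip deflection under a unit load at E: L³/(3EI) = 493.8/EI.
Compatibility at E: δ_0 − R_E·δ_{EE} = 0, so R_E = 80950/493.8 = 163.9 kN.

R_E = 163.9 kN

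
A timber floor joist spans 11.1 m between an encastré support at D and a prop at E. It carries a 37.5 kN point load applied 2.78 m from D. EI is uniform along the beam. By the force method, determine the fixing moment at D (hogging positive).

Choose R_E as the redundant. The primary structure is the cantilever fixed at D.
Free-end deflection of the primary structure under the applied loading (downward +):
  point load 37.5 at a = 2.78: Pa²(3L − a)/(6EI) = 1474/EI
Flexibility coefficient — unit upward force at E: δ_{EE} = L³/(3EI) = 455.9/EI.
The prop prevents deflection at E: R_E = δ_0/δ_{EE} = 1474/455.9 = 3.234 kN.
Moment equilibrium about D: M_D = Σ(load moments about D) − R_E·L = 104.2 − 3.234×11.1 = 68.36 kN·m.

M_D = 68.36 kN·m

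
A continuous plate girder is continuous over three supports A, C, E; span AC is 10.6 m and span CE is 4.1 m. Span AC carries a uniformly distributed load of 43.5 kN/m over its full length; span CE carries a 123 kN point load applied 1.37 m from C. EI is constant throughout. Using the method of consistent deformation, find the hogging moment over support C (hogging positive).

M_C = 466.6 kN·m

Release continuity at C by inserting a hinge; the redundant is the internal moment M_C. The primary structure is two simply-supported spans AC and CE.
Discontinuity in slope at C on the released structure — sum the simple-span end rotations:
  span AC: UDL 43.5: wL³/(24EI) = 2159/EI
  span CE: point load 123 at a = 1.37: Pab(L + b)/(6LEI) = 127.7/EI
  relative rotation θ_0 = (2159 + 127.7)/EI = 2286/EI
A unit hogging moment at C produces rotation L₁/(3EI) + L₂/(3EI) = 4.9/EI.
Slope continuity at C: θ_0 = M_C·4.9/EI, so M_C = 2286/4.9 = 466.6 kN·m (hogging).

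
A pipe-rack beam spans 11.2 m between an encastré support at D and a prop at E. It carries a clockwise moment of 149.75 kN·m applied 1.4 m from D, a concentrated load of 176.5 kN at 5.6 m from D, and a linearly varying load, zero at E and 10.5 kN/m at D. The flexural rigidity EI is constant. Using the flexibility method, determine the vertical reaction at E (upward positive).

Take the reaction at E as the redundant and release it; the primary structure is a cantilever fixed at D.
Free-end deflection of the primary structure under the applied loading (downward +):
  clockwise couple 149.75 at a = 1.4: M₀a(2L − a)/(2EI) = 2201/EI
  point load 176.5 at a = 5.6: Pa²(3L − a)/(6EI) = 25830/EI
  triangular load, peak 10.5 at the fixed end: w₀L⁴/(30EI) = 5507/EI
  δ_0 = 33539/EI
Flexibility coefficient — unit upward force at E: δ_{EE} = L³/(3EI) = 468.3/EI.
The prop prevents deflection at E: R_E = δ_0/δ_{EE} = 33539/468.3 = 71.62 kN.

R_E = 71.62 kN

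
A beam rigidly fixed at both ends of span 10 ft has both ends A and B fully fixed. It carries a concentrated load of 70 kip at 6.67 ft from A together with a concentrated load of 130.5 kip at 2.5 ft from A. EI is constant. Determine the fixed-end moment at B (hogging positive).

M_B = 164.9 kip·ft

Take the two fixed-end moments M_A, M_B as redundants; the released structure is the simple span AB.
Simple-span end rotations at A and B under the given loads:
  at A: point load 70 at a = 6.67: Pab(L + b)/(6LEI) = 345.4/EI
  at B: point load 70 at a = 6.67: Pab(L + a)/(6LEI) = 432/EI
  at A: point load 130.5 at a = 2.5: Pab(L + b)/(6LEI) = 713.7/EI
  at B: point load 130.5 at a = 2.5: Pab(L + a)/(6LEI) = 509.8/EI
  θ_A0 = 1059/EI,  θ_B0 = 941.7/EI
Flexibility coefficients: a unit moment at one end gives L/(3EI) there and L/(6EI) at the far end, so f₁₁ = f₂₂ = 3.333/EI and f₁₂ = f₂₁ = 1.667/EI.
Compatibility — zero rotation at each built-in end:
  3.333 M_A + 1.667 M_B = 1059
  1.667 M_A + 3.333 M_B = 941.7
Solving the pair gives M_A = 235.3 kip·ft and M_B = 164.9 kip·ft (hogging).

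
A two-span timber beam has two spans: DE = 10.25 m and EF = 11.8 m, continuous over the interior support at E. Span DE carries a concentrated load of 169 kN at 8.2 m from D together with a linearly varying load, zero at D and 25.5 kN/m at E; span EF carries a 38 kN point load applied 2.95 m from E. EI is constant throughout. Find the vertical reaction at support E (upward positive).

Take M_E as the redundant. Released structure: two simple spans DE and EF with a hinge at E.
End slopes at the hinge E, treating each span as simply supported:
  span DE: point load 169 at a = 8.2: Pab(L + a)/(6LEI) = 852.3/EI
  span DE: triangular load, peak 25.5: w₀L³/(45EI) = 610.2/EI
  span EF: point load 38 at a = 2.95: Pab(L + b)/(6LEI) = 289.4/EI
  relative rotation θ_0 = (1463 + 289.4)/EI = 1752/EI
A unit hogging moment at E produces rotation L₁/(3EI) + L₂/(3EI) = 7.35/EI.
Compatibility: M_E·(L₁+L₂)/(3EI) = θ_0, giving M_E = 238.3 kN·m (hogging).
Span DE, ΣM about D with M_E applied at E: R_E^{DE}·10.25 = 2279 + 238.3, so R_E^{DE} = 245.6 kN and R_D = 299.7 − 245.6 = 54.11 kN.
Span EF, ΣM about F: R_E^{EF}·11.8 = 336.3 + 238.3, so R_E^{EF} = 48.7 kN and R_F = 38 − 48.7 = -10.7 kN.
R_E = 245.6 + 48.7 = 294.3 kN.

R_E = 294.3 kN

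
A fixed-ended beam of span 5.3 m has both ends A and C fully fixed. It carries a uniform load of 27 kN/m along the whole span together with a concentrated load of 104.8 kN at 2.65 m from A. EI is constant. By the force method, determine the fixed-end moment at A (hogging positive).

M_A = 132.6 kN·m

Take the two fixed-end moments M_A, M_C as redundants; the released structure is the simple span AC.
Simple-span end rotations at A and C under the given loads:
  at A: UDL 27: wL³/(24EI) = 167.5/EI
  at C: UDL 27: wL³/(24EI) = 167.5/EI
  at A: point load 104.8 at a = 2.65: Pab(L + b)/(6LEI) = 184/EI
  at C: point load 104.8 at a = 2.65: Pab(L + a)/(6LEI) = 184/EI
  θ_A0 = 351.5/EI,  θ_C0 = 351.5/EI
Flexibility coefficients: a unit moment at one end gives L/(3EI) there and L/(6EI) at the far end, so f₁₁ = f₂₂ = 1.767/EI and f₁₂ = f₂₁ = 0.8833/EI.
Compatibility — zero rotation at each built-in end:
  1.767 M_A + 0.8833 M_C = 351.5
  0.8833 M_A + 1.767 M_C = 351.5
Solving the pair gives M_A = 132.6 kN·m and M_C = 132.6 kN·m (hogging).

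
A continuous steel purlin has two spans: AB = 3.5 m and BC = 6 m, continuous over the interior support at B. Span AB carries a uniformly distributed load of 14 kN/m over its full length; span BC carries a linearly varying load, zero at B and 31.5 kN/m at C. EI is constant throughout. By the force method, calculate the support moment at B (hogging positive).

Release continuity at B by inserting a hinge; the redundant is the internal moment M_B. The primary structure is two simply-supported spans AB and BC.
Rotations at B on the released spans (each span's end-slope, ×1/EI):
  span AB: UDL 14: wL³/(24EI) = 25.01/EI
  span BC: triangular load, peak 31.5: 7w₀L³/(360EI) = 132.3/EI
  relative rotation θ_0 = (25.01 + 132.3)/EI = 157.3/EI
A unit hogging moment at B produces rotation L₁/(3EI) + L₂/(3EI) = 3.167/EI.
Compatibility: M_B·(L₁+L₂)/(3EI) = θ_0, giving M_B = 49.68 kN·m (hogging).

M_B = 49.68 kN·m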